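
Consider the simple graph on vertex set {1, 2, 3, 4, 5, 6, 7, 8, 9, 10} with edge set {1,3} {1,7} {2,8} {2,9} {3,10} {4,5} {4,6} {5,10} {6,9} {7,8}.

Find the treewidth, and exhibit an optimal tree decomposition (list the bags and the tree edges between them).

Every bag has size at most 3, so the width is 3 − 1 = 2 and tw(G) ≤ 2. For the lower bound, G contains the cycle 9–2–8–7–1–3–10–5–4–6–9, so G is not a forest; only forests have treewidth ≤ 1, hence tw(G) ≥ 2. Therefore the treewidth is 2.

Treewidth 2.
One optimal decomposition is:
Bags: B1 = {2, 8, 9}  B2 = {7, 8, 9}  B3 = {1, 7, 9}  B4 = {1, 3, 9}  B5 = {3, 9, 10}  B6 = {5, 9, 10}  B7 = {4, 5, 9}  B8 = {4, 6, 9}
Tree: B1–B2, B2–B3, B3–B4, B4–B5, B5–B6, B6–B7, B7–B8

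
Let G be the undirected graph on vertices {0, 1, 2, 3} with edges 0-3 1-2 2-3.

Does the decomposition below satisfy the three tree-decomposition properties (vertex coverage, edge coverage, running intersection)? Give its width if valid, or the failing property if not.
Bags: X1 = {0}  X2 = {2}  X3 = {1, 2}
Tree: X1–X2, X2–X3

A tree decomposition must satisfy three properties: every vertex lies in some bag; for every edge, both endpoints lie together in some bag; and for every vertex, the bags containing it form a connected subtree. Here vertex 3 appears in no bag, so the decomposition is invalid.

No — vertex 3 appears in no bag.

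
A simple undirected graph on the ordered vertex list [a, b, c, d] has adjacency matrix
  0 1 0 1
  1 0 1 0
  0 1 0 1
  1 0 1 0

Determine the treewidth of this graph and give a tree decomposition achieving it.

Each bag holds 3 vertices, so the decomposition has width 2, which upper-bounds the treewidth. The edges a–d–c–b–a form a cycle, so G is not a tree and its treewidth is at least 2. Combining the bounds, tw(G) = 2.

Treewidth 2.
One such decomposition:
Bags: B1 = {a, c, d}  B2 = {a, b, c}
Tree: B1–B2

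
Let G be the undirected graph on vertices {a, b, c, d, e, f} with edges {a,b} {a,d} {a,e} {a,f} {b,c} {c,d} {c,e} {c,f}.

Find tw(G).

2

A width-2 tree decomposition is:
Bags: B1 = {a, c, e}  B2 = {a, c, d}  B3 = {a, c, f}  B4 = {a, b, c}
Tree: B1–B2, B2–B3, B3–B4
The largest bag has 3 vertices, giving width 2; this decomposition certifies tw(G) ≤ 2. For the lower bound, G contains the cycle e–a–d–c–e, so G is not a forest; only forests have treewidth ≤ 1, hence tw(G) ≥ 2. Combining the bounds, tw(G) = 2.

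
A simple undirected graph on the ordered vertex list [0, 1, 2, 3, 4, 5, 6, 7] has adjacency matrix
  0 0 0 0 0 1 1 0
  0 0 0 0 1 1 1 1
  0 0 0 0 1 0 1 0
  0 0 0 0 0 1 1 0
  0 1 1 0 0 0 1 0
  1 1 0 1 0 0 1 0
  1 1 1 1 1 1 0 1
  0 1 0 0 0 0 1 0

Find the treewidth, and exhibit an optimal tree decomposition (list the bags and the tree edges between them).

The largest bag has 3 vertices, giving width 2; this decomposition certifies tw(G) ≤ 2. For the lower bound, the 3 vertices {0, 5, 6} are pairwise adjacent, and any tree decomposition puts a clique entirely inside one bag — forcing width ≥ 2. Combining the bounds, tw(G) = 2.

Treewidth 2.
One such decomposition:
Bags: B1 = {1, 4, 6}  B2 = {1, 5, 6}  B3 = {2, 4, 6}  B4 = {1, 6, 7}  B5 = {0, 5, 6}  B6 = {3, 5, 6}
Tree: B1–B2, B1–B3, B1–B4, B2–B5, B2–B6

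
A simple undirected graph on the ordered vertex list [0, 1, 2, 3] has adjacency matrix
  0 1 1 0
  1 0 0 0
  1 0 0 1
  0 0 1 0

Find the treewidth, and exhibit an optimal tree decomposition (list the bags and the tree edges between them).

Treewidth 1.
Bags: B1 = {0, 1}  B2 = {0, 2}  B3 = {2, 3}
Tree: B1–B2, B2–B3

Each bag holds 2 vertices, so the decomposition has width 1, which upper-bounds the treewidth. Any graph with an edge has treewidth ≥ 1, and G has the edge 1–0. Therefore the treewidth is 1.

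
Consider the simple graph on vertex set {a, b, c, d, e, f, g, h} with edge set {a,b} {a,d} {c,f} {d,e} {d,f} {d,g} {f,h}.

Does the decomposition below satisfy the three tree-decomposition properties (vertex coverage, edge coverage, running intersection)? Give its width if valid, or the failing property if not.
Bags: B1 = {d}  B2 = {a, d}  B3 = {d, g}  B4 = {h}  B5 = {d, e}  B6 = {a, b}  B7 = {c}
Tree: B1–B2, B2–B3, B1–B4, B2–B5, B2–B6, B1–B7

A tree decomposition must satisfy three properties: every vertex lies in some bag; for every edge, both endpoints lie together in some bag; and for every vertex, the bags containing it form a connected subtree. Here vertex f appears in no bag, so the decomposition is invalid.

No — vertex f appears in no bag.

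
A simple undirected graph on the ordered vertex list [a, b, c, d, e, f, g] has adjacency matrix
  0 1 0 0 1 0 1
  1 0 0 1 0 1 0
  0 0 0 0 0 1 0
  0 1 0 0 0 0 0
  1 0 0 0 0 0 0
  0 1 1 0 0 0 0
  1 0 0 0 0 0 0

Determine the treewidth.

A width-1 tree decomposition is:
Bags: B1 = {a, b}  B2 = {b, f}  B3 = {b, d}  B4 = {a, g}  B5 = {c, f}  B6 = {a, e}
Tree: B1–B2, B2–B3, B1–B4, B2–B5, B1–B6
Every bag has size at most 2, so the width is 2 − 1 = 1 and tw(G) ≤ 1. G has an edge, so its treewidth is at least 1. Therefore the treewidth is 1.

1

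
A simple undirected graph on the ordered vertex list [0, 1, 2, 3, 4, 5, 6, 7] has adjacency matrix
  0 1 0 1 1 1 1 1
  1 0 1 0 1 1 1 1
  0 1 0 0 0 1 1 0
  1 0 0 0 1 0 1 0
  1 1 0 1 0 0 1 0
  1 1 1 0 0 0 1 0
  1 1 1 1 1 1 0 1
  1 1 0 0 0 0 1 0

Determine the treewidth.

3

A width-3 tree decomposition is:
Bags: B1 = {0, 3, 4, 6}  B2 = {0, 1, 4, 6}  B3 = {0, 1, 6, 7}  B4 = {0, 1, 5, 6}  B5 = {1, 2, 5, 6}
Tree: B1–B2, B2–B3, B3–B4, B4–B5
Each bag holds 4 vertices, so the decomposition has width 3, which upper-bounds the treewidth. On the other hand G contains the 4-clique {0, 1, 4, 6}. A clique must lie in a single bag of any decomposition, so no decomposition can have width below 3. Therefore the treewidth is 3.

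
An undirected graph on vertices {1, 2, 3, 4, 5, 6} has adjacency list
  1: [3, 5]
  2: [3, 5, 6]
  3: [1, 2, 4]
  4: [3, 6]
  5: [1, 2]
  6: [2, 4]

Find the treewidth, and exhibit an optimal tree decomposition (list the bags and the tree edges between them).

The largest bag has 3 vertices, giving width 2; this decomposition certifies tw(G) ≤ 2. The edges 5–1–3–2–5 form a cycle, so G is not a tree and its treewidth is at least 2. Therefore the treewidth is 2.

Treewidth 2.
Bags: B1 = {1, 2, 5}  B2 = {1, 2, 3}  B3 = {2, 3, 6}  B4 = {3, 4, 6}
Tree: B1–B2, B2–B3, B3–B4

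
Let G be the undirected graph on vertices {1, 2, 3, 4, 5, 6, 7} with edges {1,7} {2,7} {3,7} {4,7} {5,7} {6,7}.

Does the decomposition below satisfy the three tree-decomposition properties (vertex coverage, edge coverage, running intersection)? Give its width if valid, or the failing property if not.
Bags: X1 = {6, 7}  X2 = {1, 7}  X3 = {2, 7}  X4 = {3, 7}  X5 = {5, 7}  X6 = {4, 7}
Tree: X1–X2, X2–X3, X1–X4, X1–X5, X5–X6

Yes; width 1.

Vertex coverage: the bags together contain {1, 2, 3, 4, 5, 6, 7}, the full vertex set. Edge coverage: each edge of G has both endpoints in at least one bag. Running intersection: for every vertex, the bags containing it form a connected subtree. All three properties hold, so this is a valid tree decomposition of width max|bag| − 1 = 1, and hence tw(G) ≤ 1.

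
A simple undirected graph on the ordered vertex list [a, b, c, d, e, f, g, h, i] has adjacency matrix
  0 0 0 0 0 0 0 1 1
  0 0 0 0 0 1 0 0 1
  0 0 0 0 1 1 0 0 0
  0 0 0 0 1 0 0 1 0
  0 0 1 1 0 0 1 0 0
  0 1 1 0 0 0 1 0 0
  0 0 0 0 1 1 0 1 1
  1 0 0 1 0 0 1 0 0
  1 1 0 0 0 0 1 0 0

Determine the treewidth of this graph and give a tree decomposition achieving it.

Each bag holds 4 vertices, so the decomposition has width 3, which upper-bounds the treewidth. For the lower bound: the 4 vertex sets {c,d,e}, {f}, {g}, {a,b,h,i} are disjoint, each induces a connected subgraph, and every pair is joined by at least one edge of G. Contracting each set to a single vertex therefore yields K_{4} as a minor, and since treewidth is minor-monotone, tw(G) ≥ tw(K_{4}) = 3. Hence tw(G) = 3 exactly.

Treewidth 3.
One optimal decomposition is:
Bags: B1 = {c, d, e, f}  B2 = {d, e, f, g}  B3 = {d, f, g, h}  B4 = {b, f, g, h}  B5 = {b, g, h, i}  B6 = {a, b, h, i}
Tree: B1–B2, B2–B3, B3–B4, B4–B5, B5–B6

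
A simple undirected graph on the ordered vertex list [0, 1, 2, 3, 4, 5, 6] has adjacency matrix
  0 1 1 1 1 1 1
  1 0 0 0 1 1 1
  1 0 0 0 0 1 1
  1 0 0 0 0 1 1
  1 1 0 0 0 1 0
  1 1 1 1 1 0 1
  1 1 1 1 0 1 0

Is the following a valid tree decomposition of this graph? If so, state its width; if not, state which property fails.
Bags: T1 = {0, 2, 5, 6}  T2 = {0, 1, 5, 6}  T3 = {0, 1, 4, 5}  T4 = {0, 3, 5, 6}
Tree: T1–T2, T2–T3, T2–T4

Yes; width 3.

Checking the three conditions: (i) the bags cover all of {0, 1, 2, 3, 4, 5, 6}; (ii) for each edge, some bag contains both endpoints; (iii) the bags containing any fixed vertex form a subtree. All hold, so the decomposition is valid with width 4 − 1 = 3.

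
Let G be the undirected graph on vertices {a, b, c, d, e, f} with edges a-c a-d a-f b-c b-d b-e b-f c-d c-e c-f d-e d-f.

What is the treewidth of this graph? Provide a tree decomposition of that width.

Treewidth 3.
Bags: B1 = {a, c, d, f}  B2 = {b, c, d, f}  B3 = {b, c, d, e}
Tree: B1–B2, B2–B3

The largest bag has 4 vertices, giving width 3; this decomposition certifies tw(G) ≤ 3. On the other hand G contains the 4-clique {b, c, d, e}. A clique must lie in a single bag of any decomposition, so no decomposition can have width below 3. Combining the bounds, tw(G) = 3.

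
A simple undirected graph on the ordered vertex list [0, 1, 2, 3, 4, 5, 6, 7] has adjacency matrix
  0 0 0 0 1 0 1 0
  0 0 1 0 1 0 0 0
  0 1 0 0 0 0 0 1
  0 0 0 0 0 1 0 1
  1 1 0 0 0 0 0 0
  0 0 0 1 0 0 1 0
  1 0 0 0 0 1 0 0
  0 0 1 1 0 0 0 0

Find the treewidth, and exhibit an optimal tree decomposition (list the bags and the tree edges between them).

Treewidth 2.
Bags: B1 = {3, 5, 7}  B2 = {5, 6, 7}  B3 = {0, 6, 7}  B4 = {0, 4, 7}  B5 = {1, 4, 7}  B6 = {1, 2, 7}
Tree: B1–B2, B2–B3, B3–B4, B4–B5, B5–B6

Each bag holds 3 vertices, so the decomposition has width 2, which upper-bounds the treewidth. For the lower bound, G contains the cycle 7–3–5–6–0–4–1–2–7, so G is not a forest; only forests have treewidth ≤ 1, hence tw(G) ≥ 2. Hence tw(G) = 2 exactly.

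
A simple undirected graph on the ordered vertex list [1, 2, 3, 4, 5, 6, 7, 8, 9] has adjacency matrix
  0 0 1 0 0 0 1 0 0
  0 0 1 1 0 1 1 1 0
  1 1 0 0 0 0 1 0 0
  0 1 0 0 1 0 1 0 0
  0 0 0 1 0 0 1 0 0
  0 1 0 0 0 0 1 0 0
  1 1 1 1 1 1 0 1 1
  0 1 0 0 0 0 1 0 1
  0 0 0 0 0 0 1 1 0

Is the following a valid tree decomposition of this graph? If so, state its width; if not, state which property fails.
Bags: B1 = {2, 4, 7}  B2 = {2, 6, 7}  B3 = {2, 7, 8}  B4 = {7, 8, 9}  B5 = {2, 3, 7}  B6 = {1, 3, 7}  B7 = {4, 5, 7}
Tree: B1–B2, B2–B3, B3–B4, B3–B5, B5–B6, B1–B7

Yes; width 2.

Checking the three conditions: (i) the bags cover all of {1, 2, 3, 4, 5, 6, 7, 8, 9}; (ii) for each edge, some bag contains both endpoints; (iii) the bags containing any fixed vertex form a subtree. All hold, so the decomposition is valid with width 3 − 1 = 2.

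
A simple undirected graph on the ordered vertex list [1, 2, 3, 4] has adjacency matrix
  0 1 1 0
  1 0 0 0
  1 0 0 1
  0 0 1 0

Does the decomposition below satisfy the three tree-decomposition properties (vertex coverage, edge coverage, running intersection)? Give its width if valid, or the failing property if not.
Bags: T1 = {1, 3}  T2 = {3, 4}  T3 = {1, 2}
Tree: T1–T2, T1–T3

Vertex coverage: the bags together contain {1, 2, 3, 4}, the full vertex set. Edge coverage: each edge of G has both endpoints in at least one bag. Running intersection: for every vertex, the bags containing it form a connected subtree. All three properties hold, so this is a valid tree decomposition of width max|bag| − 1 = 1, and hence tw(G) ≤ 1.

Yes; width 1.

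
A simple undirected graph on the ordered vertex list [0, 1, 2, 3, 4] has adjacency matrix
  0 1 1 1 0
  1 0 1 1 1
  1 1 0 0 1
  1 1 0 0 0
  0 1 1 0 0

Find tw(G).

2

A width-2 tree decomposition is:
Bags: B1 = {1, 2, 4}  B2 = {0, 1, 2}  B3 = {0, 1, 3}
Tree: B1–B2, B2–B3
The largest bag has 3 vertices, giving width 2; this decomposition certifies tw(G) ≤ 2. On the other hand G contains the 3-clique {0, 1, 2}. A clique must lie in a single bag of any decomposition, so no decomposition can have width below 2. Therefore the treewidth is 2.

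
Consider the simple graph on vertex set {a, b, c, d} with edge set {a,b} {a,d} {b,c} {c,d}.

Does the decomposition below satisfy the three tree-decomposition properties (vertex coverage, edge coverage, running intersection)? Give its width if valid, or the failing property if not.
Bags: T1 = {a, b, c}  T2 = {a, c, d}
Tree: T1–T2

Yes; width 2.

Vertex coverage: the bags together contain {a, b, c, d}, the full vertex set. Edge coverage: each edge of G has both endpoints in at least one bag. Running intersection: for every vertex, the bags containing it form a connected subtree. All three properties hold, so this is a valid tree decomposition of width max|bag| − 1 = 2, and hence tw(G) ≤ 2.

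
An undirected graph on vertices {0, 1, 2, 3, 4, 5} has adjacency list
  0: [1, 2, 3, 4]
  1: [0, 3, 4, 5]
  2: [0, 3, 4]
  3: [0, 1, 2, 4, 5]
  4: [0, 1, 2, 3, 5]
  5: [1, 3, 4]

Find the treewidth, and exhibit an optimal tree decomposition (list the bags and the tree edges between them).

Every bag has size at most 4, so the width is 4 − 1 = 3 and tw(G) ≤ 3. On the other hand G contains the 4-clique {0, 1, 3, 4}. A clique must lie in a single bag of any decomposition, so no decomposition can have width below 3. Therefore the treewidth is 3.

Treewidth 3.
Bags: B1 = {0, 1, 3, 4}  B2 = {1, 3, 4, 5}  B3 = {0, 2, 3, 4}
Tree: B1–B2, B1–B3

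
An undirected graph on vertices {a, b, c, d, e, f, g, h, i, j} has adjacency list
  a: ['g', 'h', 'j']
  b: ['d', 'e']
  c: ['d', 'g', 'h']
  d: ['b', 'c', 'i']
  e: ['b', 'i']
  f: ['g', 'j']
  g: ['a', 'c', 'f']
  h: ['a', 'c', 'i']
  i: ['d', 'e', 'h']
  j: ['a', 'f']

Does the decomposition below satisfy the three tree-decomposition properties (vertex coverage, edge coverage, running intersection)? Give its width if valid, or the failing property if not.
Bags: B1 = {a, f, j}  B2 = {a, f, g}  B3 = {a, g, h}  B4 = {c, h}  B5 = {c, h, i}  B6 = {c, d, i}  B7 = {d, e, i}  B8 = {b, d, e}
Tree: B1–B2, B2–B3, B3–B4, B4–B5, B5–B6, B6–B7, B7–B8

No — edge (g,c) lies in no bag.

A tree decomposition must satisfy three properties: every vertex lies in some bag; for every edge, both endpoints lie together in some bag; and for every vertex, the bags containing it form a connected subtree. Here edge (g,c) lies in no bag, so the decomposition is invalid.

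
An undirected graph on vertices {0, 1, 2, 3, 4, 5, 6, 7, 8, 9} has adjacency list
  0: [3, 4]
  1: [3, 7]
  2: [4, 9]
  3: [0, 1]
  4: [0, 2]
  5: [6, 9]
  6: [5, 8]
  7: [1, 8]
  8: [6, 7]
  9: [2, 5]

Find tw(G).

A width-2 tree decomposition is:
Bags: B1 = {1, 7, 8}  B2 = {1, 3, 8}  B3 = {0, 3, 8}  B4 = {0, 4, 8}  B5 = {2, 4, 8}  B6 = {2, 8, 9}  B7 = {5, 8, 9}  B8 = {5, 6, 8}
Tree: B1–B2, B2–B3, B3–B4, B4–B5, B5–B6, B6–B7, B7–B8
Each bag holds 3 vertices, so the decomposition has width 2, which upper-bounds the treewidth. Since 8–7–1–3–0–4–2–9–5–6–8 is a cycle in G, G is not acyclic. Forests are exactly the graphs of treewidth ≤ 1, so tw(G) ≥ 2. The upper and lower bounds meet at 2, so that is the treewidth.

2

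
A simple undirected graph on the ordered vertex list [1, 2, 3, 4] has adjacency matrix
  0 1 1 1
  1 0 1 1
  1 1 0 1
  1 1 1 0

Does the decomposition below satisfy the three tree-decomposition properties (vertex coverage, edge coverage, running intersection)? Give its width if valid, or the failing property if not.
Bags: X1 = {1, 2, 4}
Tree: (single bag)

No — vertex 3 appears in no bag.

A tree decomposition must satisfy three properties: every vertex lies in some bag; for every edge, both endpoints lie together in some bag; and for every vertex, the bags containing it form a connected subtree. Here vertex 3 appears in no bag, so the decomposition is invalid.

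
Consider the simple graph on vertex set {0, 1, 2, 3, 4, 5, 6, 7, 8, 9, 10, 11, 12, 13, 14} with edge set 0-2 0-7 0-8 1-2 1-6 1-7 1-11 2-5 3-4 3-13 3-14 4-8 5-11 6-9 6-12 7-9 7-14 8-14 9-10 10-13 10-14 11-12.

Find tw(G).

3

A width-3 tree decomposition is:
Bags: B1 = {5, 6, 11, 12}  B2 = {1, 5, 6, 11}  B3 = {1, 2, 5, 6}  B4 = {1, 2, 6, 9}  B5 = {1, 2, 7, 9}  B6 = {0, 2, 7, 9}  B7 = {0, 7, 9, 10}  B8 = {0, 7, 10, 14}  B9 = {0, 8, 10, 14}  B10 = {8, 10, 13, 14}  B11 = {3, 8, 13, 14}  B12 = {3, 4, 8, 13}
Tree: B1–B2, B2–B3, B3–B4, B4–B5, B5–B6, B6–B7, B7–B8, B8–B9, B9–B10, B10–B11, B11–B12
Each bag holds 4 vertices, so the decomposition has width 3, which upper-bounds the treewidth. For the lower bound: the 4 vertex sets {5,11,12}, {6}, {1}, {0,2,7,9} are disjoint, each induces a connected subgraph, and every pair is joined by at least one edge of G. Contracting each set to a single vertex therefore yields K_{4} as a minor, and since treewidth is minor-monotone, tw(G) ≥ tw(K_{4}) = 3. Combining the bounds, tw(G) = 3.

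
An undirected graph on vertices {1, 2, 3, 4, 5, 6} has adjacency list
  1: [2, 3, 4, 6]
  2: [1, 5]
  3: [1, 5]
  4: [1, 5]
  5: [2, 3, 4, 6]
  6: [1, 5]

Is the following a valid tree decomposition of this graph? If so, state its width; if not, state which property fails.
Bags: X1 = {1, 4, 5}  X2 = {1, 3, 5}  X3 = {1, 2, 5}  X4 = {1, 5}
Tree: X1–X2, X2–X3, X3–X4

A tree decomposition must satisfy three properties: every vertex lies in some bag; for every edge, both endpoints lie together in some bag; and for every vertex, the bags containing it form a connected subtree. Here vertex 6 appears in no bag, so the decomposition is invalid.

No — vertex 6 appears in no bag.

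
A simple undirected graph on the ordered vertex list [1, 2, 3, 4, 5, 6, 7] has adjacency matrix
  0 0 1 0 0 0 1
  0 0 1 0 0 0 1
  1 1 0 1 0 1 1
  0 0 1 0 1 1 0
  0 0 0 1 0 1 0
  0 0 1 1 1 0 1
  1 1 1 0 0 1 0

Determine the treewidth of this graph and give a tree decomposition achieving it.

Every bag has size at most 3, so the width is 3 − 1 = 2 and tw(G) ≤ 2. For the lower bound, the 3 vertices {3, 4, 6} are pairwise adjacent, and any tree decomposition puts a clique entirely inside one bag — forcing width ≥ 2. Combining the bounds, tw(G) = 2.

Treewidth 2.
Bags: B1 = {2, 3, 7}  B2 = {3, 6, 7}  B3 = {3, 4, 6}  B4 = {4, 5, 6}  B5 = {1, 3, 7}
Tree: B1–B2, B2–B3, B3–B4, B2–B5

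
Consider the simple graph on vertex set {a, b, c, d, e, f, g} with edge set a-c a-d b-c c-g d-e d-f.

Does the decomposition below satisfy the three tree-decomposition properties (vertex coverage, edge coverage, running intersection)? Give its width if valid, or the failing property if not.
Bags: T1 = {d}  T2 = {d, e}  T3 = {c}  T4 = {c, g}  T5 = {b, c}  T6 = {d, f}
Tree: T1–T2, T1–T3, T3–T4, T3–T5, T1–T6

No — vertex a appears in no bag.

A tree decomposition must satisfy three properties: every vertex lies in some bag; for every edge, both endpoints lie together in some bag; and for every vertex, the bags containing it form a connected subtree. Here vertex a appears in no bag, so the decomposition is invalid.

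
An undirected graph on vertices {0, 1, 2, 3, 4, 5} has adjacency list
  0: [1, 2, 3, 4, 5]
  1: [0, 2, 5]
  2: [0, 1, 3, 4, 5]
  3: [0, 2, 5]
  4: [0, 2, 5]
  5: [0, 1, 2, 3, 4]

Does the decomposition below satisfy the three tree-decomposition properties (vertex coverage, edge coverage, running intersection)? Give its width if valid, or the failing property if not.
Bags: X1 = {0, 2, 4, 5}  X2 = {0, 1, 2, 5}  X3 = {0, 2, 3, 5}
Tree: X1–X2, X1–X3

Checking the three conditions: (i) the bags cover all of {0, 1, 2, 3, 4, 5}; (ii) for each edge, some bag contains both endpoints; (iii) the bags containing any fixed vertex form a subtree. All hold, so the decomposition is valid with width 4 − 1 = 3.

Yes; width 3.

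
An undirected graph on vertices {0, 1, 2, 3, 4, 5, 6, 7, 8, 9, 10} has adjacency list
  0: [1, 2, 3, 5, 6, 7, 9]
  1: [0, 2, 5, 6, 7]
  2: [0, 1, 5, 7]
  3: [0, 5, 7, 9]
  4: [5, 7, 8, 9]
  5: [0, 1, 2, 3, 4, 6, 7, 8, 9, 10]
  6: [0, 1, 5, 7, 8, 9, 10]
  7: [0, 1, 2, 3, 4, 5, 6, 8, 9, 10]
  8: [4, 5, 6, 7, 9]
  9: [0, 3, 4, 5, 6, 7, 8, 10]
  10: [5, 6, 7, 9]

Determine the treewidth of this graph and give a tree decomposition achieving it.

The largest bag has 5 vertices, giving width 4; this decomposition certifies tw(G) ≤ 4. On the other hand G contains the 5-clique {0, 1, 2, 5, 7}. A clique must lie in a single bag of any decomposition, so no decomposition can have width below 4. The upper and lower bounds meet at 4, so that is the treewidth.

Treewidth 4.
One such decomposition:
Bags: B1 = {0, 5, 6, 7, 9}  B2 = {5, 6, 7, 8, 9}  B3 = {0, 1, 5, 6, 7}  B4 = {5, 6, 7, 9, 10}  B5 = {0, 3, 5, 7, 9}  B6 = {0, 1, 2, 5, 7}  B7 = {4, 5, 7, 8, 9}
Tree: B1–B2, B1–B3, B2–B4, B1–B5, B3–B6, B2–B7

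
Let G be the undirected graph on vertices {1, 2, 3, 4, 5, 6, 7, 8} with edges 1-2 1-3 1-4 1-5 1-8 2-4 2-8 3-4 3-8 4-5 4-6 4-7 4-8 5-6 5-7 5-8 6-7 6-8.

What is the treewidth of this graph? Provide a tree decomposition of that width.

Treewidth 3.
One such decomposition:
Bags: B1 = {1, 3, 4, 8}  B2 = {1, 4, 5, 8}  B3 = {4, 5, 6, 8}  B4 = {1, 2, 4, 8}  B5 = {4, 5, 6, 7}
Tree: B1–B2, B2–B3, B1–B4, B3–B5

Every bag has size at most 4, so the width is 4 − 1 = 3 and tw(G) ≤ 3. For the lower bound, the 4 vertices {1, 2, 4, 8} are pairwise adjacent, and any tree decomposition puts a clique entirely inside one bag — forcing width ≥ 3. Hence tw(G) = 3 exactly.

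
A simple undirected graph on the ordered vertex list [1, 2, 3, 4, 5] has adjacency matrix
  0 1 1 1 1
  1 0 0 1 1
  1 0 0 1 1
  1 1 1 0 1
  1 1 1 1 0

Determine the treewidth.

A width-3 tree decomposition is:
Bags: B1 = {1, 3, 4, 5}  B2 = {1, 2, 4, 5}
Tree: B1–B2
The largest bag has 4 vertices, giving width 3; this decomposition certifies tw(G) ≤ 3. On the other hand G contains the 4-clique {1, 2, 4, 5}. A clique must lie in a single bag of any decomposition, so no decomposition can have width below 3. Combining the bounds, tw(G) = 3.

3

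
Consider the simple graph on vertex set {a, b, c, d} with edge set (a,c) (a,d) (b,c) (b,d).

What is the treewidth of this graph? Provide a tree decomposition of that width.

Each bag holds 3 vertices, so the decomposition has width 2, which upper-bounds the treewidth. Since c–b–d–a–c is a cycle in G, G is not acyclic. Forests are exactly the graphs of treewidth ≤ 1, so tw(G) ≥ 2. Therefore the treewidth is 2.

Treewidth 2.
Bags: B1 = {b, c, d}  B2 = {a, c, d}
Tree: B1–B2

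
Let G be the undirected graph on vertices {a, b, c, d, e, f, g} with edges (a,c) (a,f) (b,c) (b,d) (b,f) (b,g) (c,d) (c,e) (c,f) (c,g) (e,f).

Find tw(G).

A width-2 tree decomposition is:
Bags: B1 = {b, c, f}  B2 = {b, c, g}  B3 = {c, e, f}  B4 = {b, c, d}  B5 = {a, c, f}
Tree: B1–B2, B1–B3, B2–B4, B3–B5
Each bag holds 3 vertices, so the decomposition has width 2, which upper-bounds the treewidth. Conversely, {b, c, d} is a clique of size 3, and the vertices of any clique must share a bag in every tree decomposition; so some bag has ≥ 3 vertices and tw(G) ≥ 2. Hence tw(G) = 2 exactly.

2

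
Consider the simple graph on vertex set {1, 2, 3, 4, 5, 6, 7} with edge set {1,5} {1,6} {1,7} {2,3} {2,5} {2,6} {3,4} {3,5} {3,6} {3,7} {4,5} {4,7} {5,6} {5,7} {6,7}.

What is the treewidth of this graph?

3

A width-3 tree decomposition is:
Bags: B1 = {1, 5, 6, 7}  B2 = {3, 5, 6, 7}  B3 = {3, 4, 5, 7}  B4 = {2, 3, 5, 6}
Tree: B1–B2, B2–B3, B2–B4
Every bag has size at most 4, so the width is 4 − 1 = 3 and tw(G) ≤ 3. On the other hand G contains the 4-clique {1, 5, 6, 7}. A clique must lie in a single bag of any decomposition, so no decomposition can have width below 3. Combining the bounds, tw(G) = 3.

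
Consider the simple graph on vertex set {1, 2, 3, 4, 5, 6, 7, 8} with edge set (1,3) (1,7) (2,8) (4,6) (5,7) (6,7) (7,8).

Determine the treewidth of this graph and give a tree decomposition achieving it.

The largest bag has 2 vertices, giving width 1; this decomposition certifies tw(G) ≤ 1. Since G has at least one edge (e.g. 6–7), it is not an edgeless graph, so tw(G) ≥ 1. The upper and lower bounds meet at 1, so that is the treewidth.

Treewidth 1.
One such decomposition:
Bags: B1 = {6, 7}  B2 = {1, 7}  B3 = {1, 3}  B4 = {4, 6}  B5 = {7, 8}  B6 = {5, 7}  B7 = {2, 8}
Tree: B1–B2, B2–B3, B1–B4, B1–B5, B2–B6, B5–B7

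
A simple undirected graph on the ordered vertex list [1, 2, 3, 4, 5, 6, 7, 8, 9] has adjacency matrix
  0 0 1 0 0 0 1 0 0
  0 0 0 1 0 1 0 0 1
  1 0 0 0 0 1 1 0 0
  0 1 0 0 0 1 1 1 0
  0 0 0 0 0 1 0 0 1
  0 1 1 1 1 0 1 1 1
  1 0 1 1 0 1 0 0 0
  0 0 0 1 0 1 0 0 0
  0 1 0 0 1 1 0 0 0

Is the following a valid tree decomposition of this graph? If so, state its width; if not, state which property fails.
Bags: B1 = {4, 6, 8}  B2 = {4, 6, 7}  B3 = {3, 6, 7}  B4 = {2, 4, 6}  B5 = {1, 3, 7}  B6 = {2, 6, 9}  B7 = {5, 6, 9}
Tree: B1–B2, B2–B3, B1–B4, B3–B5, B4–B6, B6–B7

Vertex coverage: the bags together contain {1, 2, 3, 4, 5, 6, 7, 8, 9}, the full vertex set. Edge coverage: each edge of G has both endpoints in at least one bag. Running intersection: for every vertex, the bags containing it form a connected subtree. All three properties hold, so this is a valid tree decomposition of width max|bag| − 1 = 2, and hence tw(G) ≤ 2.

Yes; width 2.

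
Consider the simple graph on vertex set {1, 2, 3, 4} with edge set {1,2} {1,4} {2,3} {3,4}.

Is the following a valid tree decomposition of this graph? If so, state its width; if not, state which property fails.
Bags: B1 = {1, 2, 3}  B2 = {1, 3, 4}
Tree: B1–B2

Vertex coverage: the bags together contain {1, 2, 3, 4}, the full vertex set. Edge coverage: each edge of G has both endpoints in at least one bag. Running intersection: for every vertex, the bags containing it form a connected subtree. All three properties hold, so this is a valid tree decomposition of width max|bag| − 1 = 2, and hence tw(G) ≤ 2.

Yes; width 2.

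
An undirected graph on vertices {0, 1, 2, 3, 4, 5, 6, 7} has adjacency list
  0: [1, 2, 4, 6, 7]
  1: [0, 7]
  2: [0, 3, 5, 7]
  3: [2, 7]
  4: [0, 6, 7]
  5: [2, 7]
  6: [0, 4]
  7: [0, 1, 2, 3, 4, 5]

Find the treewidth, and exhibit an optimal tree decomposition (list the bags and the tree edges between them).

The largest bag has 3 vertices, giving width 2; this decomposition certifies tw(G) ≤ 2. On the other hand G contains the 3-clique {0, 4, 6}. A clique must lie in a single bag of any decomposition, so no decomposition can have width below 2. The upper and lower bounds meet at 2, so that is the treewidth.

Treewidth 2.
One optimal decomposition is:
Bags: B1 = {0, 2, 7}  B2 = {0, 4, 7}  B3 = {2, 3, 7}  B4 = {2, 5, 7}  B5 = {0, 4, 6}  B6 = {0, 1, 7}
Tree: B1–B2, B1–B3, B3–B4, B2–B5, B1–B6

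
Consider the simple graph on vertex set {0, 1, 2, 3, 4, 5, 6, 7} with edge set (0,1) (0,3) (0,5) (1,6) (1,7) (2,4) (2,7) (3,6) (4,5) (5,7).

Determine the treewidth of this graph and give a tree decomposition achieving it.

Each bag holds 3 vertices, so the decomposition has width 2, which upper-bounds the treewidth. For the lower bound, G contains the cycle 6–3–0–1–6, so G is not a forest; only forests have treewidth ≤ 1, hence tw(G) ≥ 2. The upper and lower bounds meet at 2, so that is the treewidth.

Treewidth 2.
Bags: B1 = {1, 3, 6}  B2 = {0, 1, 3}  B3 = {0, 1, 7}  B4 = {0, 5, 7}  B5 = {2, 5, 7}  B6 = {2, 4, 5}
Tree: B1–B2, B2–B3, B3–B4, B4–B5, B5–B6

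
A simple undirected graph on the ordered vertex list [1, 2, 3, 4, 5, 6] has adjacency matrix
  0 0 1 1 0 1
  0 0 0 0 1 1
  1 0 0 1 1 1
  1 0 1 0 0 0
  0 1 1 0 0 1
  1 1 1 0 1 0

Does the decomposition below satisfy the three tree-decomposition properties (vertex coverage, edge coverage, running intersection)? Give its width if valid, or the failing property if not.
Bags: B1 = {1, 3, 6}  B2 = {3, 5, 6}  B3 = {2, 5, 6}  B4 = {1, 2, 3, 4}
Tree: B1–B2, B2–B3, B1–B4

No — bags containing vertex 2 are not connected in the tree.

A tree decomposition must satisfy three properties: every vertex lies in some bag; for every edge, both endpoints lie together in some bag; and for every vertex, the bags containing it form a connected subtree. Here bags containing vertex 2 are not connected in the tree, so the decomposition is invalid.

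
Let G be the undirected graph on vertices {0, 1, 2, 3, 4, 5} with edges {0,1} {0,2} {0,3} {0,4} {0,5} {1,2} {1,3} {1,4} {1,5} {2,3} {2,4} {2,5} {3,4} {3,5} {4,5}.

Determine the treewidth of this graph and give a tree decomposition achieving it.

Treewidth 5.
One such decomposition:
Bags: B1 = {0, 1, 2, 3, 4, 5}
Tree: (single bag)

A single bag containing all 6 vertices is trivially a valid decomposition of width 5. On the other hand G contains the 6-clique {0, 1, 2, 3, 4, 5}. A clique must lie in a single bag of any decomposition, so no decomposition can have width below 5. The upper and lower bounds meet at 5, so that is the treewidth.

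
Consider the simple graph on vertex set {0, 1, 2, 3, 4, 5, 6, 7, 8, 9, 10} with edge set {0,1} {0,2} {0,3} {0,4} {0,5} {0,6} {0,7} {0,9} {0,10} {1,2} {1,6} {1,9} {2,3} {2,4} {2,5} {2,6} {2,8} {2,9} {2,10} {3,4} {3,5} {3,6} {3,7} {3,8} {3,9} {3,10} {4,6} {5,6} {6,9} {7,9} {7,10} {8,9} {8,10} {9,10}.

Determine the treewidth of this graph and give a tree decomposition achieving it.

Treewidth 4.
One optimal decomposition is:
Bags: B1 = {0, 2, 3, 6, 9}  B2 = {0, 2, 3, 9, 10}  B3 = {2, 3, 8, 9, 10}  B4 = {0, 2, 3, 5, 6}  B5 = {0, 2, 3, 4, 6}  B6 = {0, 3, 7, 9, 10}  B7 = {0, 1, 2, 6, 9}
Tree: B1–B2, B2–B3, B1–B4, B4–B5, B2–B6, B1–B7

Every bag has size at most 5, so the width is 5 − 1 = 4 and tw(G) ≤ 4. Conversely, {0, 1, 2, 6, 9} is a clique of size 5, and the vertices of any clique must share a bag in every tree decomposition; so some bag has ≥ 5 vertices and tw(G) ≥ 4. The upper and lower bounds meet at 4, so that is the treewidth.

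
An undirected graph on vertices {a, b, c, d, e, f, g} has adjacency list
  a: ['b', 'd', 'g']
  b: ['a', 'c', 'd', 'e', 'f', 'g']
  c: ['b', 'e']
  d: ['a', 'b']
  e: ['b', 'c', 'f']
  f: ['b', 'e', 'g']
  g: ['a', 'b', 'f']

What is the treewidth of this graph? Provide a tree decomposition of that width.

Treewidth 2.
Bags: B1 = {b, f, g}  B2 = {b, e, f}  B3 = {a, b, g}  B4 = {b, c, e}  B5 = {a, b, d}
Tree: B1–B2, B1–B3, B2–B4, B3–B5

The largest bag has 3 vertices, giving width 2; this decomposition certifies tw(G) ≤ 2. Conversely, {a, b, d} is a clique of size 3, and the vertices of any clique must share a bag in every tree decomposition; so some bag has ≥ 3 vertices and tw(G) ≥ 2. Combining the bounds, tw(G) = 2.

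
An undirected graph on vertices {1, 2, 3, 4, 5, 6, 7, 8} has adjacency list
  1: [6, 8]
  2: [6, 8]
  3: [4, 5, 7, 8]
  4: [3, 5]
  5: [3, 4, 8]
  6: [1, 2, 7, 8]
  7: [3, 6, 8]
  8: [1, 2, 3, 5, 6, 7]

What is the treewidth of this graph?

A width-2 tree decomposition is:
Bags: B1 = {1, 6, 8}  B2 = {6, 7, 8}  B3 = {3, 7, 8}  B4 = {2, 6, 8}  B5 = {3, 5, 8}  B6 = {3, 4, 5}
Tree: B1–B2, B2–B3, B2–B4, B3–B5, B5–B6
Every bag has size at most 3, so the width is 3 − 1 = 2 and tw(G) ≤ 2. For the lower bound, the 3 vertices {3, 5, 8} are pairwise adjacent, and any tree decomposition puts a clique entirely inside one bag — forcing width ≥ 2. Hence tw(G) = 2 exactly.

2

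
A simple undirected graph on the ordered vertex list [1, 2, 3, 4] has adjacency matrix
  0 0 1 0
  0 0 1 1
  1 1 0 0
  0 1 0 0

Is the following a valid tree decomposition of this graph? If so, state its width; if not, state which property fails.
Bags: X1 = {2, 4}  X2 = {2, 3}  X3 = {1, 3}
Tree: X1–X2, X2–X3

Every vertex of G appears in some bag (union = {1, 2, 3, 4}); every edge is covered by a bag; and for each vertex v the set of bags containing v is connected in the bag tree. The decomposition is therefore valid. The largest bag has 2 vertices, so the width is 1.

Yes; width 1.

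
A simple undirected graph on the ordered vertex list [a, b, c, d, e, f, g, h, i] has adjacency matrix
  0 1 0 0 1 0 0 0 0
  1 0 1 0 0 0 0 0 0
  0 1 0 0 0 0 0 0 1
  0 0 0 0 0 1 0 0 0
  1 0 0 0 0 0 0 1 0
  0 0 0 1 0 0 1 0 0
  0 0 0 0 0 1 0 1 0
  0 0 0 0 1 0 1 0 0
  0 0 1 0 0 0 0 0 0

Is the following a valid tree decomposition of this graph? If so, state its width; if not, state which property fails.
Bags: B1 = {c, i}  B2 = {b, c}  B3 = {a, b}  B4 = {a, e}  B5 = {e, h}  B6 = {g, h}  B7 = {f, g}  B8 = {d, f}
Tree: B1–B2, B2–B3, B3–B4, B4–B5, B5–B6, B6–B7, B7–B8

Yes; width 1.

Every vertex of G appears in some bag (union = {a, b, c, d, e, f, g, h, i}); every edge is covered by a bag; and for each vertex v the set of bags containing v is connected in the bag tree. The decomposition is therefore valid. The largest bag has 2 vertices, so the width is 1.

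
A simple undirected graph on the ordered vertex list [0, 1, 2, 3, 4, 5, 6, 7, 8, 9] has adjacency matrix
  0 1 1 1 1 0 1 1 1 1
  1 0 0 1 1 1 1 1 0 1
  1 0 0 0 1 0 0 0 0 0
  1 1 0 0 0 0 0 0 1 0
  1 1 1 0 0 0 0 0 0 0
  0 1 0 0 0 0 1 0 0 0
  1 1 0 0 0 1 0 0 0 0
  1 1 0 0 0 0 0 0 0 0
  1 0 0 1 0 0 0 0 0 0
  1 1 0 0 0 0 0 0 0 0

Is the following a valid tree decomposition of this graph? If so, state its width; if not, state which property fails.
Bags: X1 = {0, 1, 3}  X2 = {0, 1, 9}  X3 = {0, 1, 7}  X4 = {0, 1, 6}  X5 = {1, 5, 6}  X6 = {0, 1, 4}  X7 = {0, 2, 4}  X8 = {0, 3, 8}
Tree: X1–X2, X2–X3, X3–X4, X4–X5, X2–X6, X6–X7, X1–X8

Every vertex of G appears in some bag (union = {0, 1, 2, 3, 4, 5, 6, 7, 8, 9}); every edge is covered by a bag; and for each vertex v the set of bags containing v is connected in the bag tree. The decomposition is therefore valid. The largest bag has 3 vertices, so the width is 2.

Yes; width 2.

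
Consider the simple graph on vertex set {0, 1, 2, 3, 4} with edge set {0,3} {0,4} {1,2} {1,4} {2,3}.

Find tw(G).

A width-2 tree decomposition is:
Bags: B1 = {0, 3, 4}  B2 = {1, 3, 4}  B3 = {1, 2, 3}
Tree: B1–B2, B2–B3
Each bag holds 3 vertices, so the decomposition has width 2, which upper-bounds the treewidth. Since 3–0–4–1–2–3 is a cycle in G, G is not acyclic. Forests are exactly the graphs of treewidth ≤ 1, so tw(G) ≥ 2. Combining the bounds, tw(G) = 2.

2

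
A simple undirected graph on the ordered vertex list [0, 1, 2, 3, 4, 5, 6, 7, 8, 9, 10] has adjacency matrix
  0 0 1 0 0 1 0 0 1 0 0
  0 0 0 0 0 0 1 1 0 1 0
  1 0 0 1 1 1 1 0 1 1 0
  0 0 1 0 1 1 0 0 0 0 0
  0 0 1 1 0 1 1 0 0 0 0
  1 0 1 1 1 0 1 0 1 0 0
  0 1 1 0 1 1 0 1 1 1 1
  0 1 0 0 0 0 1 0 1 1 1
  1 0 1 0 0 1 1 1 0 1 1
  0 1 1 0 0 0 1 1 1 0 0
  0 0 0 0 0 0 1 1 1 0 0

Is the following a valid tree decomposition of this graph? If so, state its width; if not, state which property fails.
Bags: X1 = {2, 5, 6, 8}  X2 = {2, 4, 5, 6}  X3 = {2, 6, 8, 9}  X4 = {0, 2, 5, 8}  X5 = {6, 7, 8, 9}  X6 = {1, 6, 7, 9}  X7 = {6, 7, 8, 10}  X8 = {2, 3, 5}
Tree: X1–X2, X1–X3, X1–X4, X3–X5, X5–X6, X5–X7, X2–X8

No — edge (4,3) lies in no bag.

A tree decomposition must satisfy three properties: every vertex lies in some bag; for every edge, both endpoints lie together in some bag; and for every vertex, the bags containing it form a connected subtree. Here edge (4,3) lies in no bag, so the decomposition is invalid.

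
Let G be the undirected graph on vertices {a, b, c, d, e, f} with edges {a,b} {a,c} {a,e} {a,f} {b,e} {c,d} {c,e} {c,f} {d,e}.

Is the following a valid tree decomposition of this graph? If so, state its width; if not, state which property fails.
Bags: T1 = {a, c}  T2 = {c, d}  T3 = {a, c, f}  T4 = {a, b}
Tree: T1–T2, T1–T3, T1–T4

No — vertex e appears in no bag.

A tree decomposition must satisfy three properties: every vertex lies in some bag; for every edge, both endpoints lie together in some bag; and for every vertex, the bags containing it form a connected subtree. Here vertex e appears in no bag, so the decomposition is invalid.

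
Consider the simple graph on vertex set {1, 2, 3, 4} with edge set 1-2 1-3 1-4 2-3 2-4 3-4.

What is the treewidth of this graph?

3

A width-3 tree decomposition is:
Bags: B1 = {1, 2, 3, 4}
Tree: (single bag)
A single bag containing all 4 vertices is trivially a valid decomposition of width 3. Conversely, {1, 2, 3, 4} is a clique of size 4, and the vertices of any clique must share a bag in every tree decomposition; so some bag has ≥ 4 vertices and tw(G) ≥ 3. Combining the bounds, tw(G) = 3.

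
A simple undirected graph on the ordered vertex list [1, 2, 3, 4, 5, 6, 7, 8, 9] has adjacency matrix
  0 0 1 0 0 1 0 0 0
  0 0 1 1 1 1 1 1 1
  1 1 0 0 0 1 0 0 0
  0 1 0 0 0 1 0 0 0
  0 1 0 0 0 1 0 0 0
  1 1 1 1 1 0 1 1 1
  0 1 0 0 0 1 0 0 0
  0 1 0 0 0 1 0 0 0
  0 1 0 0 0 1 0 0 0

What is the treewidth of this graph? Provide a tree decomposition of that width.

Treewidth 2.
One optimal decomposition is:
Bags: B1 = {2, 3, 6}  B2 = {2, 6, 9}  B3 = {2, 6, 8}  B4 = {2, 4, 6}  B5 = {1, 3, 6}  B6 = {2, 6, 7}  B7 = {2, 5, 6}
Tree: B1–B2, B1–B3, B3–B4, B1–B5, B2–B6, B3–B7

The largest bag has 3 vertices, giving width 2; this decomposition certifies tw(G) ≤ 2. On the other hand G contains the 3-clique {1, 3, 6}. A clique must lie in a single bag of any decomposition, so no decomposition can have width below 2. The upper and lower bounds meet at 2, so that is the treewidth.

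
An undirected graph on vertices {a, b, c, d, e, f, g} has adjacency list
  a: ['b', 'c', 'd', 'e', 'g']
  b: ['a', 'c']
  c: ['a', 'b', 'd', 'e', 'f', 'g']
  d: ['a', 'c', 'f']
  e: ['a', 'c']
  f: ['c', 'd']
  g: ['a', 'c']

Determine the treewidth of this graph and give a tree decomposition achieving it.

Treewidth 2.
Bags: B1 = {a, c, d}  B2 = {a, c, g}  B3 = {a, b, c}  B4 = {a, c, e}  B5 = {c, d, f}
Tree: B1–B2, B1–B3, B3–B4, B1–B5

Each bag holds 3 vertices, so the decomposition has width 2, which upper-bounds the treewidth. On the other hand G contains the 3-clique {a, c, d}. A clique must lie in a single bag of any decomposition, so no decomposition can have width below 2. The upper and lower bounds meet at 2, so that is the treewidth.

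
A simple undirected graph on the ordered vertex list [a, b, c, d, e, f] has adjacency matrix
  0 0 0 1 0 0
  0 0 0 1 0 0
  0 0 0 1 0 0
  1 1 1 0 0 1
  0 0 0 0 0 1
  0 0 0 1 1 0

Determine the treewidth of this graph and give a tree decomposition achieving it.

Every bag has size at most 2, so the width is 2 − 1 = 1 and tw(G) ≤ 1. Any graph with an edge has treewidth ≥ 1, and G has the edge d–b. Combining the bounds, tw(G) = 1.

Treewidth 1.
One optimal decomposition is:
Bags: B1 = {b, d}  B2 = {c, d}  B3 = {a, d}  B4 = {d, f}  B5 = {e, f}
Tree: B1–B2, B1–B3, B3–B4, B4–B5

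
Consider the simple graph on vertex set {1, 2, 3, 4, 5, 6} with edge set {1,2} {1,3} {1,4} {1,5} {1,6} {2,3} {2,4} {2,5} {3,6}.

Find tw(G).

A width-2 tree decomposition is:
Bags: B1 = {1, 2, 5}  B2 = {1, 2, 3}  B3 = {1, 2, 4}  B4 = {1, 3, 6}
Tree: B1–B2, B1–B3, B2–B4
Every bag has size at most 3, so the width is 3 − 1 = 2 and tw(G) ≤ 2. Conversely, {1, 2, 3} is a clique of size 3, and the vertices of any clique must share a bag in every tree decomposition; so some bag has ≥ 3 vertices and tw(G) ≥ 2. Combining the bounds, tw(G) = 2.

2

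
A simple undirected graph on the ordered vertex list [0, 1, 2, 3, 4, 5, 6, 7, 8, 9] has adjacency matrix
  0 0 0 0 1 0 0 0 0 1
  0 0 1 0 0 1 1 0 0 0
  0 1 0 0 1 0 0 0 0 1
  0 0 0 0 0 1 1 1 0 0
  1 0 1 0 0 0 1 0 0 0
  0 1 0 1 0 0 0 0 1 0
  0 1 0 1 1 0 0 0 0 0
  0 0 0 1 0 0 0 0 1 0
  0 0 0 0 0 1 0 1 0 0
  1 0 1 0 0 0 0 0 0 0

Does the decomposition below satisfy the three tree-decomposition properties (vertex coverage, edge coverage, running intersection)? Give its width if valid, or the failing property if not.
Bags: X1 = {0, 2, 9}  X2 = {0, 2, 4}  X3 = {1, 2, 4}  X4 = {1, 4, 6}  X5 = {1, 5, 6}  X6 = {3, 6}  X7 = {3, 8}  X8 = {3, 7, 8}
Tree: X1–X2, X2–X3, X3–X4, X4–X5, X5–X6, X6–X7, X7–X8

A tree decomposition must satisfy three properties: every vertex lies in some bag; for every edge, both endpoints lie together in some bag; and for every vertex, the bags containing it form a connected subtree. Here edge (5,3) lies in no bag, so the decomposition is invalid.

No — edge (5,3) lies in no bag.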